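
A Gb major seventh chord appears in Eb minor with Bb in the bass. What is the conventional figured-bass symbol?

6/5

Bb is the third of Gb major seventh, so the chord is in first inversion.
A seventh chord in first inversion is figured 6/5/3, conventionally abbreviated 6/5.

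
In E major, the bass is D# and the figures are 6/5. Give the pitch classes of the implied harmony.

D#, F#, A, B

The written figures 6/5 are shorthand for 6/5/3: the 3 is implied.
A third above D# in this key is F#.
A fifth above D# in this key is A.
A sixth above D# in this key is B.
Together with the bass D#, this spells B dominant seventh in first inversion.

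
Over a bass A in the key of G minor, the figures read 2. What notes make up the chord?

The written figures 2 are shorthand for 6/4/2: the 6/4 are implied.
A second above A in this key is Bb.
A fourth above A in this key is D.
A sixth above A in this key is F.
Together with the bass A, this spells Bb major seventh in third inversion.

A, Bb, D, F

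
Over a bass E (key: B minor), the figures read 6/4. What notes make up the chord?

E, A, C#

A fourth above E in this key is A.
A sixth above E in this key is C#.
Together with the bass E, this spells A major in second inversion.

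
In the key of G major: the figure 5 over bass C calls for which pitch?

Counting 4 letter steps above C lands on G; in G major, that letter is G.

G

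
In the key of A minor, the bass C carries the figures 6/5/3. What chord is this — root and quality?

A minor seventh

The figures 6/5/3 indicate a seventh chord in first inversion.
In first inversion the root lies a sixth above the bass: a sixth above C in A minor is A.
The chord tones are C, E, G, A, giving A minor seventh.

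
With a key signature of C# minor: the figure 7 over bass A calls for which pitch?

G#

Counting 6 letter steps above A lands on G; in C# minor, that letter is G#.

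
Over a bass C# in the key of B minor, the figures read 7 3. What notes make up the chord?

C#, E, G, B

The written figures 7 3 are shorthand for 7/5/3: the 5 is implied.
A third above C# in this key is E.
A fifth above C# in this key is G.
A seventh above C# in this key is B.
Together with the bass C#, this spells C# half-diminished seventh in root position.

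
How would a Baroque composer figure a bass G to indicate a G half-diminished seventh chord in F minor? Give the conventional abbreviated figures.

7

G is the root of G half-diminished seventh, so the chord is in root position.
A seventh chord in root position is figured 7/5/3, conventionally abbreviated 7.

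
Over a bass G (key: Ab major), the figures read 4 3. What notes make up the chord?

The written figures 4 3 are shorthand for 6/4/3: the 6 is implied.
A third above G in this key is Bb.
A fourth above G in this key is C.
A sixth above G in this key is Eb.
Together with the bass G, this spells C minor seventh in second inversion.

G, Bb, C, Eb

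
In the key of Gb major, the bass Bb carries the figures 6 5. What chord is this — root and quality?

Gb major seventh

The figures 6 5 indicate a seventh chord in first inversion.
In first inversion the root lies a sixth above the bass: a sixth above Bb in Gb major is Gb.
The chord tones are Bb, Db, F, Gb, giving Gb major seventh.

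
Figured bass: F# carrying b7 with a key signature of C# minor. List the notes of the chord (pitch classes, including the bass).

The written figures b7 are shorthand for 7/5/3: the 5/3 are implied.
A third above F# in this key is A.
A fifth above F# in this key is C#.
A seventh above F# in this key is E, lowered to Eb by the flat.

F#, A, C#, Eb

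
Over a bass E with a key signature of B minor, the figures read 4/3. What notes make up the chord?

E, G, A, C#

The written figures 4/3 are shorthand for 6/4/3: the 6 is implied.
A third above E in this key is G.
A fourth above E in this key is A.
A sixth above E in this key is C#.
Together with the bass E, this spells A dominant seventh in second inversion.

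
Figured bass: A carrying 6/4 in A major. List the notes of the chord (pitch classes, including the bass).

A, D, F#

A fourth above A in this key is D.
A sixth above A in this key is F#.
Together with the bass A, this spells D major in second inversion.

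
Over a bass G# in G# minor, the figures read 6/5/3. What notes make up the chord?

A third above G# in this key is B.
A fifth above G# in this key is D#.
A sixth above G# in this key is E.
Together with the bass G#, this spells E major seventh in first inversion.

G#, B, D#, E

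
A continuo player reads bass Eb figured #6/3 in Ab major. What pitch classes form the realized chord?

A third above Eb in this key is G.
A sixth above Eb in this key is C, raised to C# by the sharp.

Eb, G, C#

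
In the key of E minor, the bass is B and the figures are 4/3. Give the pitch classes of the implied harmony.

The written figures 4/3 are shorthand for 6/4/3: the 6 is implied.
A third above B in this key is D.
A fourth above B in this key is E.
A sixth above B in this key is G.
Together with the bass B, this spells E minor seventh in second inversion.

B, D, E, G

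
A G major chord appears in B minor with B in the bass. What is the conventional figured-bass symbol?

B is the third of G major, so the chord is in first inversion.
A triad in first inversion is figured 6/3, conventionally abbreviated 6.

6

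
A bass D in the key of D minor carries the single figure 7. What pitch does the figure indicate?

Counting 6 letter steps above D lands on C; in D minor, that letter is C.

C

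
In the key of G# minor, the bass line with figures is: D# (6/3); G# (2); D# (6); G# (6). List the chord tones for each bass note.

D# (6/3): D#, F#, B.
G# (6/4/2): G#, A#, C#, E.
D# (6/3): D#, F#, B.
G# (6/3): G#, B, E.

D#, F#, B | G#, A#, C#, E | D#, F#, B | G#, B, E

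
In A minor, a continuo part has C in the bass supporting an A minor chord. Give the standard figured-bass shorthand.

6

C is the third of A minor, so the chord is in first inversion.
A triad in first inversion is figured 6/3, conventionally abbreviated 6.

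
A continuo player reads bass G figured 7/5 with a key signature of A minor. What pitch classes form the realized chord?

The written figures 7/5 are shorthand for 7/5/3: the 3 is implied.
A third above G in this key is B.
A fifth above G in this key is D.
A seventh above G in this key is F.
Together with the bass G, this spells G dominant seventh in root position.

G, B, D, F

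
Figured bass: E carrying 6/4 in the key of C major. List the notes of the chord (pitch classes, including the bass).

E, A, C

A fourth above E in this key is A.
A sixth above E in this key is C.
Together with the bass E, this spells A minor in second inversion.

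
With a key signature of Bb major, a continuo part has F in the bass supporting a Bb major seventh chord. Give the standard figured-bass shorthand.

4/3

F is the fifth of Bb major seventh, so the chord is in second inversion.
A seventh chord in second inversion is figured 6/4/3, conventionally abbreviated 4/3.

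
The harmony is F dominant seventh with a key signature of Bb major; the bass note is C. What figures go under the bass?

C is the fifth of F dominant seventh, so the chord is in second inversion.
A seventh chord in second inversion is figured 6/4/3, conventionally abbreviated 4/3.

4/3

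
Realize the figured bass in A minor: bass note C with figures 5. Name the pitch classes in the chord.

The written figures 5 are shorthand for 5/3: the 3 is implied.
A third above C in this key is E.
A fifth above C in this key is G.
Together with the bass C, this spells C major in root position.

C, E, G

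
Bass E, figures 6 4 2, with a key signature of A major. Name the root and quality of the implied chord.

F# minor seventh

The figures 6 4 2 indicate a seventh chord in third inversion.
In third inversion the root lies a second above the bass: a second above E in A major is F#.
The chord tones are E, F#, A, C#, giving F# minor seventh.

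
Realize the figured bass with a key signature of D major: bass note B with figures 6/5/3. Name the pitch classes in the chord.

A third above B in this key is D.
A fifth above B in this key is F#.
A sixth above B in this key is G.
Together with the bass B, this spells G major seventh in first inversion.

B, D, F#, G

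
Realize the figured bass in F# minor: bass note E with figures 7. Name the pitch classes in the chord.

The written figures 7 are shorthand for 7/5/3: the 5/3 are implied.
A third above E in this key is G#.
A fifth above E in this key is B.
A seventh above E in this key is D.
Together with the bass E, this spells E dominant seventh in root position.

E, G#, B, D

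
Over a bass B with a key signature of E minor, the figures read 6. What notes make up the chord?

The written figures 6 are shorthand for 6/3: the 3 is implied.
A third above B in this key is D.
A sixth above B in this key is G.
Together with the bass B, this spells G major in first inversion.

B, D, G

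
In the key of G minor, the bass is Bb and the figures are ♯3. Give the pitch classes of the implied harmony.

The written figures ♯3 are shorthand for 5/3: the 5 is implied.
A third above Bb in this key is D, raised to D# by the sharp.
A fifth above Bb in this key is F.

Bb, D#, F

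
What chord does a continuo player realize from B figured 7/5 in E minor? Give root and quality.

B minor seventh

The figures 7/5 indicate a seventh chord in root position.
In root position the bass is the root, so the root is B.
The chord tones are B, D, F#, A, giving B minor seventh.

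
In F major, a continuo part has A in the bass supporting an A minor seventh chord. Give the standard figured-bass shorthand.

7

A is the root of A minor seventh, so the chord is in root position.
A seventh chord in root position is figured 7/5/3, conventionally abbreviated 7.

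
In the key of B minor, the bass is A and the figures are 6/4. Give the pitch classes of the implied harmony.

A fourth above A in this key is D.
A sixth above A in this key is F#.
Together with the bass A, this spells D major in second inversion.

A, D, F#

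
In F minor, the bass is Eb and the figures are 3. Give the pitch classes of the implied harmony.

The written figures 3 are shorthand for 5/3: the 5 is implied.
A third above Eb in this key is G.
A fifth above Eb in this key is Bb.
Together with the bass Eb, this spells Eb major in root position.

Eb, G, Bb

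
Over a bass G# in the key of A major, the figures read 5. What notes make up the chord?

The written figures 5 are shorthand for 5/3: the 3 is implied.
A third above G# in this key is B.
A fifth above G# in this key is D.
Together with the bass G#, this spells G# diminished in root position.

G#, B, D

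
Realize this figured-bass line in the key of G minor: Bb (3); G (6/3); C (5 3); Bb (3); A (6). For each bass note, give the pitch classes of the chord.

Bb (5/3): Bb, D, F.
G (6/3): G, Bb, Eb.
C (5/3): C, Eb, G.
Bb (5/3): Bb, D, F.
A (6/3): A, C, F.

Bb, D, F | G, Bb, Eb | C, Eb, G | Bb, D, F | A, C, F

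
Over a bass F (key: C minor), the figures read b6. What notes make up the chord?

The written figures b6 are shorthand for 6/3: the 3 is implied.
A third above F in this key is Ab.
A sixth above F in this key is D, lowered to Db by the flat.
Together with the bass F, this spells Db major in first inversion.

F, Ab, Db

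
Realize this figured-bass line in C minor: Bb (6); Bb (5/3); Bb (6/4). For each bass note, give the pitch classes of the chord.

Bb (6/3): Bb, D, G.
Bb (5/3): Bb, D, F.
Bb (6/4): Bb, Eb, G.

Bb, D, G | Bb, D, F | Bb, Eb, G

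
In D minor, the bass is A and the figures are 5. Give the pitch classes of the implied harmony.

The written figures 5 are shorthand for 5/3: the 3 is implied.
A third above A in this key is C.
A fifth above A in this key is E.
Together with the bass A, this spells A minor in root position.

A, C, E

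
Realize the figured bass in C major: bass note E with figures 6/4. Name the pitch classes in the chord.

A fourth above E in this key is A.
A sixth above E in this key is C.
Together with the bass E, this spells A minor in second inversion.

E, A, C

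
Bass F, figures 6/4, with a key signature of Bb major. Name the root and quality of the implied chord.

The figures 6/4 indicate a triad in second inversion.
In second inversion the root lies a fourth above the bass: a fourth above F in Bb major is Bb.
The chord tones are F, Bb, D, giving Bb major.

Bb major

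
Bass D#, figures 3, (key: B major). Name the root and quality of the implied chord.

The figures 3 indicate a triad in root position.
In root position the bass is the root, so the root is D#.
The chord tones are D#, F#, A#, giving D# minor.

D# minor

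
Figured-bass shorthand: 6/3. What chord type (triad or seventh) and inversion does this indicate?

Intervals of 6/3 above the bass form a triad; the bass is the third, so this is first inversion.

triad, first inversion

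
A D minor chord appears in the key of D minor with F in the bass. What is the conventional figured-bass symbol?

6

F is the third of D minor, so the chord is in first inversion.
A triad in first inversion is figured 6/3, conventionally abbreviated 6.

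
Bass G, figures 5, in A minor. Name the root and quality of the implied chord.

The figures 5 indicate a triad in root position.
In root position the bass is the root, so the root is G.
The chord tones are G, B, D, giving G major.

G major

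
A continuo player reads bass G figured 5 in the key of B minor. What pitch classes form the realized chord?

G, B, D

The written figures 5 are shorthand for 5/3: the 3 is implied.
A third above G in this key is B.
A fifth above G in this key is D.
Together with the bass G, this spells G major in root position.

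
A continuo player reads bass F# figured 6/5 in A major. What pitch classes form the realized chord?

The written figures 6/5 are shorthand for 6/5/3: the 3 is implied.
A third above F# in this key is A.
A fifth above F# in this key is C#.
A sixth above F# in this key is D.
Together with the bass F#, this spells D major seventh in first inversion.

F#, A, C#, D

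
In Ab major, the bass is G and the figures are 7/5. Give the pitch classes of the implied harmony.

The written figures 7/5 are shorthand for 7/5/3: the 3 is implied.
A third above G in this key is Bb.
A fifth above G in this key is Db.
A seventh above G in this key is F.
Together with the bass G, this spells G half-diminished seventh in root position.

G, Bb, Db, F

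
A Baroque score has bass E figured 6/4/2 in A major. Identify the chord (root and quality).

F# minor seventh

The figures 6/4/2 indicate a seventh chord in third inversion.
In third inversion the root lies a second above the bass: a second above E in A major is F#.
The chord tones are E, F#, A, C#, giving F# minor seventh.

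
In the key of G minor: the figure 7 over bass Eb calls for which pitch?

Counting 6 letter steps above Eb lands on D; in G minor, that letter is D.

D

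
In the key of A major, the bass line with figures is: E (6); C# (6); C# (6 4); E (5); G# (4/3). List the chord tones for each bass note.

E (6/3): E, G#, C#.
C# (6/3): C#, E, A.
C# (6/4): C#, F#, A.
E (5/3): E, G#, B.
G# (6/4/3): G#, B, C#, E.

E, G#, C# | C#, E, A | C#, F#, A | E, G#, B | G#, B, C#, E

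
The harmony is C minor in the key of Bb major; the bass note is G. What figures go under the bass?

G is the fifth of C minor, so the chord is in second inversion.
A triad in second inversion is figured 6/4, conventionally abbreviated 6/4.

6/4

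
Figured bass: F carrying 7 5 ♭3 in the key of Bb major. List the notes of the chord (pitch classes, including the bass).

F, Ab, C, Eb

A third above F in this key is A, lowered to Ab by the flat.
A fifth above F in this key is C.
A seventh above F in this key is Eb.
Together with the bass F, this spells F minor seventh in root position.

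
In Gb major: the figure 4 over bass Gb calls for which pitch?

Counting 3 letter steps above Gb lands on C; in Gb major, that letter is Cb.

Cb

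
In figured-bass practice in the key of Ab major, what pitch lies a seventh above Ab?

G

Counting 6 letter steps above Ab lands on G; in Ab major, that letter is G.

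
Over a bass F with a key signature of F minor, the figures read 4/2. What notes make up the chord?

F, G, Bb, Db

The written figures 4/2 are shorthand for 6/4/2: the 6 is implied.
A second above F in this key is G.
A fourth above F in this key is Bb.
A sixth above F in this key is Db.
Together with the bass F, this spells G half-diminished seventh in third inversion.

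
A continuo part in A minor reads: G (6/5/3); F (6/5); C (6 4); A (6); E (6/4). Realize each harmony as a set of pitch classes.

G, B, D, E | F, A, C, D | C, F, A | A, C, F | E, A, C

G (6/5/3): G, B, D, E.
F (6/5/3): F, A, C, D.
C (6/4): C, F, A.
A (6/3): A, C, F.
E (6/4): E, A, C.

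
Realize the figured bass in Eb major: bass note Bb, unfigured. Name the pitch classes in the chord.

An unfigured bass implies 5/3.
A third above Bb in this key is D.
A fifth above Bb in this key is F.
Together with the bass Bb, this spells Bb major in root position.

Bb, D, F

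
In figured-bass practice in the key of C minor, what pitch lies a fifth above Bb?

Counting 4 letter steps above Bb lands on F; in C minor, that letter is F.

F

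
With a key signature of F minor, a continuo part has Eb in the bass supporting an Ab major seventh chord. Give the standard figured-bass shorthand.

Eb is the fifth of Ab major seventh, so the chord is in second inversion.
A seventh chord in second inversion is figured 6/4/3, conventionally abbreviated 4/3.

4/3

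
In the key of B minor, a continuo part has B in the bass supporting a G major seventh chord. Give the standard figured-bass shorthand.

6/5

B is the third of G major seventh, so the chord is in first inversion.
A seventh chord in first inversion is figured 6/5/3, conventionally abbreviated 6/5.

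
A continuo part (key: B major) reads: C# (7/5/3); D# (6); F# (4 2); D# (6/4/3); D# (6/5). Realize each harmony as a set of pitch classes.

C#, E, G#, B | D#, F#, B | F#, G#, B, D# | D#, F#, G#, B | D#, F#, A#, B

C# (7/5/3): C#, E, G#, B.
D# (6/3): D#, F#, B.
F# (6/4/2): F#, G#, B, D#.
D# (6/4/3): D#, F#, G#, B.
D# (6/5/3): D#, F#, A#, B.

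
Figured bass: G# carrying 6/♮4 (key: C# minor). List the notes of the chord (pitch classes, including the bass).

A fourth above G# in this key is C#, made natural (C) by the ♮ figure.
A sixth above G# in this key is E.
Together with the bass G#, this spells C augmented in second inversion.

G#, C, E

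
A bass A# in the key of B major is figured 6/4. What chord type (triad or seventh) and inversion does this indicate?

Intervals of 6/4 above the bass form a triad; the bass is the fifth, so this is second inversion.

triad, second inversion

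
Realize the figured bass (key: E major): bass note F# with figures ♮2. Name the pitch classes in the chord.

The written figures ♮2 are shorthand for 6/4/2: the 6/4 are implied.
A second above F# in this key is G#, made natural (G) by the ♮ figure.
A fourth above F# in this key is B.
A sixth above F# in this key is D#.
Together with the bass F#, this spells G augmented major seventh in third inversion.

F#, G, B, D#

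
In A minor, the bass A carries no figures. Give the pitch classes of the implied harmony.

An unfigured bass implies 5/3.
A third above A in this key is C.
A fifth above A in this key is E.
Together with the bass A, this spells A minor in root position.

A, C, E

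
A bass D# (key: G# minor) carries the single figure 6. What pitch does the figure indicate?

Counting 5 letter steps above D# lands on B; in G# minor, that letter is B.

B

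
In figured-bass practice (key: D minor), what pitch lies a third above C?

Counting 2 letter steps above C lands on E; in D minor, that letter is E.

E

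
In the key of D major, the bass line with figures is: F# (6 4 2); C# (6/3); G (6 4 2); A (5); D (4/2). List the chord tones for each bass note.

F#, G, B, D | C#, E, A | G, A, C#, E | A, C#, E | D, E, G, B

F# (6/4/2): F#, G, B, D.
C# (6/3): C#, E, A.
G (6/4/2): G, A, C#, E.
A (5/3): A, C#, E.
D (6/4/2): D, E, G, B.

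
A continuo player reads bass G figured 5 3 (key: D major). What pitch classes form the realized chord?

G, B, D

A third above G in this key is B.
A fifth above G in this key is D.
Together with the bass G, this spells G major in root position.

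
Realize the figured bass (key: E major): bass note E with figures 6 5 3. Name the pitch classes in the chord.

E, G#, B, C#

A third above E in this key is G#.
A fifth above E in this key is B.
A sixth above E in this key is C#.
Together with the bass E, this spells C# minor seventh in first inversion.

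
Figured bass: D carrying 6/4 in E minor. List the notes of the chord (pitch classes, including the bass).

D, G, B

A fourth above D in this key is G.
A sixth above D in this key is B.
Together with the bass D, this spells G major in second inversion.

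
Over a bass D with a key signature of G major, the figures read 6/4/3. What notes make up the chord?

D, F#, G, B

A third above D in this key is F#.
A fourth above D in this key is G.
A sixth above D in this key is B.
Together with the bass D, this spells G major seventh in second inversion.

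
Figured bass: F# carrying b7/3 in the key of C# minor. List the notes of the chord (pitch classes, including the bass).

F#, A, C#, Eb

The written figures b7/3 are shorthand for 7/5/3: the 5 is implied.
A third above F# in this key is A.
A fifth above F# in this key is C#.
A seventh above F# in this key is E, lowered to Eb by the flat.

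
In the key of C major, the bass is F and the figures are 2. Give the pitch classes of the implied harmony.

The written figures 2 are shorthand for 6/4/2: the 6/4 are implied.
A second above F in this key is G.
A fourth above F in this key is B.
A sixth above F in this key is D.
Together with the bass F, this spells G dominant seventh in third inversion.

F, G, B, D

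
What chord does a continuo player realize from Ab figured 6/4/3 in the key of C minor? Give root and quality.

D half-diminished seventh

The figures 6/4/3 indicate a seventh chord in second inversion.
In second inversion the root lies a fourth above the bass: a fourth above Ab in C minor is D.
The chord tones are Ab, C, D, F, giving D half-diminished seventh.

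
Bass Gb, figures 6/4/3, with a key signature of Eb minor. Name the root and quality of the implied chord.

The figures 6/4/3 indicate a seventh chord in second inversion.
In second inversion the root lies a fourth above the bass: a fourth above Gb in Eb minor is Cb.
The chord tones are Gb, Bb, Cb, Eb, giving Cb major seventh.

Cb major seventh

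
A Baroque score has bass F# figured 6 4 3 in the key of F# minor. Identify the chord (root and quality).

The figures 6 4 3 indicate a seventh chord in second inversion.
In second inversion the root lies a fourth above the bass: a fourth above F# in F# minor is B.
The chord tones are F#, A, B, D, giving B minor seventh.

B minor seventh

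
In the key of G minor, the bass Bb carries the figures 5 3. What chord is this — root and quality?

Bb major

The figures 5 3 indicate a triad in root position.
In root position the bass is the root, so the root is Bb.
The chord tones are Bb, D, F, giving Bb major.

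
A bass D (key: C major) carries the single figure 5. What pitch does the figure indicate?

Counting 4 letter steps above D lands on A; in C major, that letter is A.

A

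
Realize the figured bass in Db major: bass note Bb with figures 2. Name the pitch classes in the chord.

Bb, C, Eb, Gb

The written figures 2 are shorthand for 6/4/2: the 6/4 are implied.
A second above Bb in this key is C.
A fourth above Bb in this key is Eb.
A sixth above Bb in this key is Gb.
Together with the bass Bb, this spells C half-diminished seventh in third inversion.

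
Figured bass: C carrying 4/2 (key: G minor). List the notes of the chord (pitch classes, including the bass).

The written figures 4/2 are shorthand for 6/4/2: the 6 is implied.
A second above C in this key is D.
A fourth above C in this key is F.
A sixth above C in this key is A.
Together with the bass C, this spells D minor seventh in third inversion.

C, D, F, A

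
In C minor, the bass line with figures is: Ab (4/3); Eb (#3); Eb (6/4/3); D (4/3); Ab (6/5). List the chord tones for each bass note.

Ab (6/4/3): Ab, C, D, F.
Eb (5/#3): Eb, G#, Bb.
Eb (6/4/3): Eb, G, Ab, C.
D (6/4/3): D, F, G, Bb.
Ab (6/5/3): Ab, C, Eb, F.

Ab, C, D, F | Eb, G#, Bb | Eb, G, Ab, C | D, F, G, Bb | Ab, C, Eb, F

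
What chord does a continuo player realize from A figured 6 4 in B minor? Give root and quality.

The figures 6 4 indicate a triad in second inversion.
In second inversion the root lies a fourth above the bass: a fourth above A in B minor is D.
The chord tones are A, D, F#, giving D major.

D major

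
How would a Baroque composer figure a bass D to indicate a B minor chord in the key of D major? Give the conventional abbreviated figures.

6

D is the third of B minor, so the chord is in first inversion.
A triad in first inversion is figured 6/3, conventionally abbreviated 6.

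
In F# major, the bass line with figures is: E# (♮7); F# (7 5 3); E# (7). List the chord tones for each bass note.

E# (♮7/5/3): E#, G#, B, D.
F# (7/5/3): F#, A#, C#, E#.
E# (7/5/3): E#, G#, B, D#.

E#, G#, B, D | F#, A#, C#, E# | E#, G#, B, D#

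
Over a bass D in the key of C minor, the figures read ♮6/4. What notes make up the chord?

A fourth above D in this key is G.
A sixth above D in this key is Bb, made natural (B) by the ♮ figure.
Together with the bass D, this spells G major in second inversion.

D, G, B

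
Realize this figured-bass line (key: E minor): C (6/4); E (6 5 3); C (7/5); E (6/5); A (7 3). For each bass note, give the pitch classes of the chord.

C, F#, A | E, G, B, C | C, E, G, B | E, G, B, C | A, C, E, G

C (6/4): C, F#, A.
E (6/5/3): E, G, B, C.
C (7/5/3): C, E, G, B.
E (6/5/3): E, G, B, C.
A (7/5/3): A, C, E, G.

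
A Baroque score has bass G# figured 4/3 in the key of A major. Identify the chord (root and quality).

C# minor seventh

The figures 4/3 indicate a seventh chord in second inversion.
In second inversion the root lies a fourth above the bass: a fourth above G# in A major is C#.
The chord tones are G#, B, C#, E, giving C# minor seventh.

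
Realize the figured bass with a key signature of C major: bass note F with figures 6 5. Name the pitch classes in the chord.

The written figures 6 5 are shorthand for 6/5/3: the 3 is implied.
A third above F in this key is A.
A fifth above F in this key is C.
A sixth above F in this key is D.
Together with the bass F, this spells D minor seventh in first inversion.

F, A, C, D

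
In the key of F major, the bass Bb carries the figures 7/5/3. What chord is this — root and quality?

The figures 7/5/3 indicate a seventh chord in root position.
In root position the bass is the root, so the root is Bb.
The chord tones are Bb, D, F, A, giving Bb major seventh.

Bb major seventh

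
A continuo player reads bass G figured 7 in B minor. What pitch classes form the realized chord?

The written figures 7 are shorthand for 7/5/3: the 5/3 are implied.
A third above G in this key is B.
A fifth above G in this key is D.
A seventh above G in this key is F#.
Together with the bass G, this spells G major seventh in root position.

G, B, D, F#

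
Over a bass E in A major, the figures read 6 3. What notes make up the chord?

A third above E in this key is G#.
A sixth above E in this key is C#.
Together with the bass E, this spells C# minor in first inversion.

E, G#, C#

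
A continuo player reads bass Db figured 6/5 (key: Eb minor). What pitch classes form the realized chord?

The written figures 6/5 are shorthand for 6/5/3: the 3 is implied.
A third above Db in this key is F.
A fifth above Db in this key is Ab.
A sixth above Db in this key is Bb.
Together with the bass Db, this spells Bb minor seventh in first inversion.

Db, F, Ab, Bb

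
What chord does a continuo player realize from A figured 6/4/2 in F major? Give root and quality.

The figures 6/4/2 indicate a seventh chord in third inversion.
In third inversion the root lies a second above the bass: a second above A in F major is Bb.
The chord tones are A, Bb, D, F, giving Bb major seventh.

Bb major seventh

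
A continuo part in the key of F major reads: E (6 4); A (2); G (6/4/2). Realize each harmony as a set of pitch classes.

E (6/4): E, A, C.
A (6/4/2): A, Bb, D, F.
G (6/4/2): G, A, C, E.

E, A, C | A, Bb, D, F | G, A, C, E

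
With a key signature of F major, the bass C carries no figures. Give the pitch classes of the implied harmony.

C, E, G

An unfigured bass implies 5/3.
A third above C in this key is E.
A fifth above C in this key is G.
Together with the bass C, this spells C major in root position.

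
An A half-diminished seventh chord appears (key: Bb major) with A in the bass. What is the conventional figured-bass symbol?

7

A is the root of A half-diminished seventh, so the chord is in root position.
A seventh chord in root position is figured 7/5/3, conventionally abbreviated 7.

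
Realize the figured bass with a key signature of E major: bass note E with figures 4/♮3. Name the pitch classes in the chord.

The written figures 4/♮3 are shorthand for 6/4/3: the 6 is implied.
A third above E in this key is G#, made natural (G) by the ♮ figure.
A fourth above E in this key is A.
A sixth above E in this key is C#.
Together with the bass E, this spells A dominant seventh in second inversion.

E, G, A, C#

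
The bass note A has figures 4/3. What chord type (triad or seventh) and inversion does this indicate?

4/3 is shorthand for 6/4/3.
Intervals of 6/4/3 above the bass form a seventh chord; the bass is the fifth, so this is second inversion.

seventh chord, second inversion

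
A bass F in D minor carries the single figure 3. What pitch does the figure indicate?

A

Counting 2 letter steps above F lands on A; in D minor, that letter is A.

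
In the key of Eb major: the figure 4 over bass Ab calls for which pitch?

Counting 3 letter steps above Ab lands on D; in Eb major, that letter is D.

D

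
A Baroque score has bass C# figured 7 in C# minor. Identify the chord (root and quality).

The figures 7 indicate a seventh chord in root position.
In root position the bass is the root, so the root is C#.
The chord tones are C#, E, G#, B, giving C# minor seventh.

C# minor seventh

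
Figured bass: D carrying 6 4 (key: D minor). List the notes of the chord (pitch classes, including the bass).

A fourth above D in this key is G.
A sixth above D in this key is Bb.
Together with the bass D, this spells G minor in second inversion.

D, G, Bb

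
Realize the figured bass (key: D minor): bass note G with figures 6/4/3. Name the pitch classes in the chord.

G, Bb, C, E

A third above G in this key is Bb.
A fourth above G in this key is C.
A sixth above G in this key is E.
Together with the bass G, this spells C dominant seventh in second inversion.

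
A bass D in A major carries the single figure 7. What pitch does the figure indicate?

C#

Counting 6 letter steps above D lands on C; in A major, that letter is C#.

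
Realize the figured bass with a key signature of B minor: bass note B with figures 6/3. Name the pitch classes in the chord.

A third above B in this key is D.
A sixth above B in this key is G.
Together with the bass B, this spells G major in first inversion.

B, D, G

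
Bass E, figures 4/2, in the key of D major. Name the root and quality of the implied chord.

F# minor seventh

The figures 4/2 indicate a seventh chord in third inversion.
In third inversion the root lies a second above the bass: a second above E in D major is F#.
The chord tones are E, F#, A, C#, giving F# minor seventh.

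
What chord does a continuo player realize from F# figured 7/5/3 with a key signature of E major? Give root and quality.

F# minor seventh

The figures 7/5/3 indicate a seventh chord in root position.
In root position the bass is the root, so the root is F#.
The chord tones are F#, A, C#, E, giving F# minor seventh.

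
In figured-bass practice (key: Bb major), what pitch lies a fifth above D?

A

Counting 4 letter steps above D lands on A; in Bb major, that letter is A.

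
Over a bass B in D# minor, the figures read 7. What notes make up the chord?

B, D#, F#, A#

The written figures 7 are shorthand for 7/5/3: the 5/3 are implied.
A third above B in this key is D#.
A fifth above B in this key is F#.
A seventh above B in this key is A#.
Together with the bass B, this spells B major seventh in root position.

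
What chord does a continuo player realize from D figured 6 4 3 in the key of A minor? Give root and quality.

G dominant seventh

The figures 6 4 3 indicate a seventh chord in second inversion.
In second inversion the root lies a fourth above the bass: a fourth above D in A minor is G.
The chord tones are D, F, G, B, giving G dominant seventh.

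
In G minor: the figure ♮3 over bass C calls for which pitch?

E

Counting 2 letter steps above C lands on E; in G minor, that letter is Eb.
The ♮3 figure makes it natural, giving E.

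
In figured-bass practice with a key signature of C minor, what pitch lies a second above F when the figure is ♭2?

Counting 1 letter step above F lands on G; in C minor, that letter is G.
The b2 figure lowers it a semitone, giving Gb.

Gb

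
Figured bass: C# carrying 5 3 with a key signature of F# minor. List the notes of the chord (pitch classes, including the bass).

A third above C# in this key is E.
A fifth above C# in this key is G#.
Together with the bass C#, this spells C# minor in root position.

C#, E, G#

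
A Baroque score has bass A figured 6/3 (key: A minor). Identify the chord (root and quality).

The figures 6/3 indicate a triad in first inversion.
In first inversion the root lies a sixth above the bass: a sixth above A in A minor is F.
The chord tones are A, C, F, giving F major.

F major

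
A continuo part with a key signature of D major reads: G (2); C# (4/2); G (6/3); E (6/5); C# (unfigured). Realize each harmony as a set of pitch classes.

G (6/4/2): G, A, C#, E.
C# (6/4/2): C#, D, F#, A.
G (6/3): G, B, E.
E (6/5/3): E, G, B, C#.
C# (5/3): C#, E, G.

G, A, C#, E | C#, D, F#, A | G, B, E | E, G, B, C# | C#, E, G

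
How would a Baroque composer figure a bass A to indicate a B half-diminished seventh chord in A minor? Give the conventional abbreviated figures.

A is the seventh of B half-diminished seventh, so the chord is in third inversion.
A seventh chord in third inversion is figured 6/4/2, conventionally abbreviated 4/2.

4/2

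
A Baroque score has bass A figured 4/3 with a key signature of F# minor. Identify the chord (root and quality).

D major seventh

The figures 4/3 indicate a seventh chord in second inversion.
In second inversion the root lies a fourth above the bass: a fourth above A in F# minor is D.
The chord tones are A, C#, D, F#, giving D major seventh.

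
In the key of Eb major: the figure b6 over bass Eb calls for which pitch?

Counting 5 letter steps above Eb lands on C; in Eb major, that letter is C.
The b6 figure lowers it a semitone, giving Cb.

Cb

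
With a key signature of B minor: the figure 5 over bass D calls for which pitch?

Counting 4 letter steps above D lands on A; in B minor, that letter is A.

A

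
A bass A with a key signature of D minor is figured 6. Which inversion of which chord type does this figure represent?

triad, first inversion

6 is shorthand for 6/3.
Intervals of 6/3 above the bass form a triad; the bass is the third, so this is first inversion.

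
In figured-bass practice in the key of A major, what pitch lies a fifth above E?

Counting 4 letter steps above E lands on B; in A major, that letter is B.

B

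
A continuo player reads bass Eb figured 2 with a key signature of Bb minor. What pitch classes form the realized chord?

Eb, F, Ab, C

The written figures 2 are shorthand for 6/4/2: the 6/4 are implied.
A second above Eb in this key is F.
A fourth above Eb in this key is Ab.
A sixth above Eb in this key is C.
Together with the bass Eb, this spells F minor seventh in third inversion.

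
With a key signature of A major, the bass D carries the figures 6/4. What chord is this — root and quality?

The figures 6/4 indicate a triad in second inversion.
In second inversion the root lies a fourth above the bass: a fourth above D in A major is G#.
The chord tones are D, G#, B, giving G# diminished.

G# diminished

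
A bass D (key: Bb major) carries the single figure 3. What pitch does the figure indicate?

Counting 2 letter steps above D lands on F; in Bb major, that letter is F.

F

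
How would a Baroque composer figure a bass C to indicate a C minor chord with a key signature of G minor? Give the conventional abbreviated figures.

no figures

C is the root of C minor, so the chord is in root position.
A triad in root position is figured 5/3, conventionally abbreviated (no figures — root-position triad).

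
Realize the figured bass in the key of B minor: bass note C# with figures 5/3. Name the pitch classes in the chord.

A third above C# in this key is E.
A fifth above C# in this key is G.
Together with the bass C#, this spells C# diminished in root position.

C#, E, G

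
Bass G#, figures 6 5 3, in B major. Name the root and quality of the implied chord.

E major seventh

The figures 6 5 3 indicate a seventh chord in first inversion.
In first inversion the root lies a sixth above the bass: a sixth above G# in B major is E.
The chord tones are G#, B, D#, E, giving E major seventh.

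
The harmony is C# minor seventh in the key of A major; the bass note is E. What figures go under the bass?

E is the third of C# minor seventh, so the chord is in first inversion.
A seventh chord in first inversion is figured 6/5/3, conventionally abbreviated 6/5.

6/5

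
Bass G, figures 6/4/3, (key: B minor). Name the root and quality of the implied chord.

C# half-diminished seventh

The figures 6/4/3 indicate a seventh chord in second inversion.
In second inversion the root lies a fourth above the bass: a fourth above G in B minor is C#.
The chord tones are G, B, C#, E, giving C# half-diminished seventh.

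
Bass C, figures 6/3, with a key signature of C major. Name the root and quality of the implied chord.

A minor

The figures 6/3 indicate a triad in first inversion.
In first inversion the root lies a sixth above the bass: a sixth above C in C major is A.
The chord tones are C, E, A, giving A minor.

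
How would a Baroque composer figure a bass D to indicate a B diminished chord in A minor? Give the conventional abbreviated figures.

6

D is the third of B diminished, so the chord is in first inversion.
A triad in first inversion is figured 6/3, conventionally abbreviated 6.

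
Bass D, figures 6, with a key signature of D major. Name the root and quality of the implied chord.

The figures 6 indicate a triad in first inversion.
In first inversion the root lies a sixth above the bass: a sixth above D in D major is B.
The chord tones are D, F#, B, giving B minor.

B minor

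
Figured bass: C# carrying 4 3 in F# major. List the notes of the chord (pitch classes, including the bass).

The written figures 4 3 are shorthand for 6/4/3: the 6 is implied.
A third above C# in this key is E#.
A fourth above C# in this key is F#.
A sixth above C# in this key is A#.
Together with the bass C#, this spells F# major seventh in second inversion.

C#, E#, F#, A#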